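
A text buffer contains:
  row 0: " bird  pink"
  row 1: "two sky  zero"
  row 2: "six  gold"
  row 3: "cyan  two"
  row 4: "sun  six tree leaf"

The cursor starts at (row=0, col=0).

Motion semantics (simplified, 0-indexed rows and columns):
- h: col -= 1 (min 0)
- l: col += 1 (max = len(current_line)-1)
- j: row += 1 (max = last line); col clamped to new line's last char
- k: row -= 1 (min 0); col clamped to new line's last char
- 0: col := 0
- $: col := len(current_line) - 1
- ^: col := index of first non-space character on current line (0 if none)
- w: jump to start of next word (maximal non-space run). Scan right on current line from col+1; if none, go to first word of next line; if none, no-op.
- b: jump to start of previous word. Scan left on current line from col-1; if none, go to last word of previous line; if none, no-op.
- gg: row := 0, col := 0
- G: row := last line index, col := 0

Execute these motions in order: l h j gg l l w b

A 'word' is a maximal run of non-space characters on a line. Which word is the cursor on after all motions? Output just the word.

After 1 (l): row=0 col=1 char='b'
After 2 (h): row=0 col=0 char='_'
After 3 (j): row=1 col=0 char='t'
After 4 (gg): row=0 col=0 char='_'
After 5 (l): row=0 col=1 char='b'
After 6 (l): row=0 col=2 char='i'
After 7 (w): row=0 col=7 char='p'
After 8 (b): row=0 col=1 char='b'

Answer: bird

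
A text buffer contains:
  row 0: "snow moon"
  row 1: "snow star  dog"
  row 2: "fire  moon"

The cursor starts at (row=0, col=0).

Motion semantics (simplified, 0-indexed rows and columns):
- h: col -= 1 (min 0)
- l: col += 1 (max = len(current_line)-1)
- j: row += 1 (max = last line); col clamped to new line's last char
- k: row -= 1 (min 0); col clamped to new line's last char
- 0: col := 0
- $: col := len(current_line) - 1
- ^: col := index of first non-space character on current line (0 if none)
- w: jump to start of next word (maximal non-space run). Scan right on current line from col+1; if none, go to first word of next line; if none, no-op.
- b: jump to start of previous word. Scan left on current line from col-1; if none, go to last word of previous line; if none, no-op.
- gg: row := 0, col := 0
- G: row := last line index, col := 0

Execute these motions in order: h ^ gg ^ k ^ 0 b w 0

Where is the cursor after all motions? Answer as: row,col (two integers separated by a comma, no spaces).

After 1 (h): row=0 col=0 char='s'
After 2 (^): row=0 col=0 char='s'
After 3 (gg): row=0 col=0 char='s'
After 4 (^): row=0 col=0 char='s'
After 5 (k): row=0 col=0 char='s'
After 6 (^): row=0 col=0 char='s'
After 7 (0): row=0 col=0 char='s'
After 8 (b): row=0 col=0 char='s'
After 9 (w): row=0 col=5 char='m'
After 10 (0): row=0 col=0 char='s'

Answer: 0,0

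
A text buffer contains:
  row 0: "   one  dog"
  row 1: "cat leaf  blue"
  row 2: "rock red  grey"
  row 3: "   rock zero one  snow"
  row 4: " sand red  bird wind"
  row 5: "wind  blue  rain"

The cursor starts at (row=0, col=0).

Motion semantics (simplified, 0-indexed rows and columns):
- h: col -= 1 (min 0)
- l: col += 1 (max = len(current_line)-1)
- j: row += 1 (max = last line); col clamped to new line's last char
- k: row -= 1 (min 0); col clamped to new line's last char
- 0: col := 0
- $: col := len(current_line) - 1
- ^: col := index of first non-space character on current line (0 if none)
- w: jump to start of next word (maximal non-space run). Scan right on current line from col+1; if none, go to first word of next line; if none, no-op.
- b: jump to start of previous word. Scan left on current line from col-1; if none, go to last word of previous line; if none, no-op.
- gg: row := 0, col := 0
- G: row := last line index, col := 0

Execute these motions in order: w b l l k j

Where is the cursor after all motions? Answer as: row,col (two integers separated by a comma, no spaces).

Answer: 1,5

Derivation:
After 1 (w): row=0 col=3 char='o'
After 2 (b): row=0 col=3 char='o'
After 3 (l): row=0 col=4 char='n'
After 4 (l): row=0 col=5 char='e'
After 5 (k): row=0 col=5 char='e'
After 6 (j): row=1 col=5 char='e'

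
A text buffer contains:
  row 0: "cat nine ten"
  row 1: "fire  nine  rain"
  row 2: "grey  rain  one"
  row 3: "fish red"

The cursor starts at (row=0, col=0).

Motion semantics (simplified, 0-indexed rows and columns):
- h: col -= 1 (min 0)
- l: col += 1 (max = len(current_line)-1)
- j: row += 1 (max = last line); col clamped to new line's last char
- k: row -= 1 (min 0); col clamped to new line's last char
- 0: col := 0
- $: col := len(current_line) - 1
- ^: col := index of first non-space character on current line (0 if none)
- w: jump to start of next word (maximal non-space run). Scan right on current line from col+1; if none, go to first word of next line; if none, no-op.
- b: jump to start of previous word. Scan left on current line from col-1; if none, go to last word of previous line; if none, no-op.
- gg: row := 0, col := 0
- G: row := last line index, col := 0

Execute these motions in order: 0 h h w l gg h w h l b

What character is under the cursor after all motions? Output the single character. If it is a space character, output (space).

After 1 (0): row=0 col=0 char='c'
After 2 (h): row=0 col=0 char='c'
After 3 (h): row=0 col=0 char='c'
After 4 (w): row=0 col=4 char='n'
After 5 (l): row=0 col=5 char='i'
After 6 (gg): row=0 col=0 char='c'
After 7 (h): row=0 col=0 char='c'
After 8 (w): row=0 col=4 char='n'
After 9 (h): row=0 col=3 char='_'
After 10 (l): row=0 col=4 char='n'
After 11 (b): row=0 col=0 char='c'

Answer: c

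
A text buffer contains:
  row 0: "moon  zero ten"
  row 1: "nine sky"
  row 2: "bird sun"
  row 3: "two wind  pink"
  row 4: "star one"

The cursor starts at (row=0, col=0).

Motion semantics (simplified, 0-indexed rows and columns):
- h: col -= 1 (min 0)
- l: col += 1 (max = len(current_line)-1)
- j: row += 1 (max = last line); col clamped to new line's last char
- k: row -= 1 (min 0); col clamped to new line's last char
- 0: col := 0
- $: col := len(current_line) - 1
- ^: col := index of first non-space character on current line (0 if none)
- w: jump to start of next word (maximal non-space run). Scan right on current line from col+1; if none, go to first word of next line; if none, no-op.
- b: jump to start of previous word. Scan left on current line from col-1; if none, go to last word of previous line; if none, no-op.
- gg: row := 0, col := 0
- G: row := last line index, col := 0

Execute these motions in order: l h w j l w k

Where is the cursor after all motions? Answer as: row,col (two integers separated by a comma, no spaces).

After 1 (l): row=0 col=1 char='o'
After 2 (h): row=0 col=0 char='m'
After 3 (w): row=0 col=6 char='z'
After 4 (j): row=1 col=6 char='k'
After 5 (l): row=1 col=7 char='y'
After 6 (w): row=2 col=0 char='b'
After 7 (k): row=1 col=0 char='n'

Answer: 1,0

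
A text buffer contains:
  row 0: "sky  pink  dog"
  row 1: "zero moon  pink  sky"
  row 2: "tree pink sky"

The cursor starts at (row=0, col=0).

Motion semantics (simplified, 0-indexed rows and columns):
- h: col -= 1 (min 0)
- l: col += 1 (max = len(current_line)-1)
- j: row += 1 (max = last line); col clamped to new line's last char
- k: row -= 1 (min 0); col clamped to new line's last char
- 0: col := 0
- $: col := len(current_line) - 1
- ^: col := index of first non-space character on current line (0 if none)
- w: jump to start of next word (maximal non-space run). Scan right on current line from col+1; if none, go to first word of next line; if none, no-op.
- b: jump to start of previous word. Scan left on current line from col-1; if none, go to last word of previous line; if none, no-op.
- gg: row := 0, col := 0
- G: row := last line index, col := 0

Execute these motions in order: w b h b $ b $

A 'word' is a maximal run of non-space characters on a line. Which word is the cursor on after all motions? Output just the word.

Answer: dog

Derivation:
After 1 (w): row=0 col=5 char='p'
After 2 (b): row=0 col=0 char='s'
After 3 (h): row=0 col=0 char='s'
After 4 (b): row=0 col=0 char='s'
After 5 ($): row=0 col=13 char='g'
After 6 (b): row=0 col=11 char='d'
After 7 ($): row=0 col=13 char='g'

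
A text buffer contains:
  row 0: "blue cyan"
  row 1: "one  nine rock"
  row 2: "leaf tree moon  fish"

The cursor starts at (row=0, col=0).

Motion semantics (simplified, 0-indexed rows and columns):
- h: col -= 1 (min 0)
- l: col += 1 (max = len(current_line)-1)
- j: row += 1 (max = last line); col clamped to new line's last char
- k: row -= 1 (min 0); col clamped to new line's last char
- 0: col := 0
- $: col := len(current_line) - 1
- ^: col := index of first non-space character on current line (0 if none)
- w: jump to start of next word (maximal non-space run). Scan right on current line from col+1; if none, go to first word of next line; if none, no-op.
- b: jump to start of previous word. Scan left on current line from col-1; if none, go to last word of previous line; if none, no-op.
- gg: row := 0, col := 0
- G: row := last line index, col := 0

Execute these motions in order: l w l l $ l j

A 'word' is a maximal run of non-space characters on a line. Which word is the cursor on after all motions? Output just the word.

Answer: nine

Derivation:
After 1 (l): row=0 col=1 char='l'
After 2 (w): row=0 col=5 char='c'
After 3 (l): row=0 col=6 char='y'
After 4 (l): row=0 col=7 char='a'
After 5 ($): row=0 col=8 char='n'
After 6 (l): row=0 col=8 char='n'
After 7 (j): row=1 col=8 char='e'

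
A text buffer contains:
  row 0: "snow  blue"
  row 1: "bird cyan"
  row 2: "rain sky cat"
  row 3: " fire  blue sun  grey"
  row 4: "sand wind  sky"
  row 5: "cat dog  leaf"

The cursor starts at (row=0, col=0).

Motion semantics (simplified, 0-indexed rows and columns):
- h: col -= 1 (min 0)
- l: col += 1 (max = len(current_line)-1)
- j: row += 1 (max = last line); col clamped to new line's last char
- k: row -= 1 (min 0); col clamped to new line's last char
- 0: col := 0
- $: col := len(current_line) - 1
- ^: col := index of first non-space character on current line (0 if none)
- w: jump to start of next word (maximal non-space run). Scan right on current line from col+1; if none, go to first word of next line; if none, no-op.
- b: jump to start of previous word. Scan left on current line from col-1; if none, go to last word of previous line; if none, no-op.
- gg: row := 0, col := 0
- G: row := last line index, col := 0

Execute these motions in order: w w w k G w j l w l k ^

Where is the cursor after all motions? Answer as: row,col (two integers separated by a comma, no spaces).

Answer: 4,0

Derivation:
After 1 (w): row=0 col=6 char='b'
After 2 (w): row=1 col=0 char='b'
After 3 (w): row=1 col=5 char='c'
After 4 (k): row=0 col=5 char='_'
After 5 (G): row=5 col=0 char='c'
After 6 (w): row=5 col=4 char='d'
After 7 (j): row=5 col=4 char='d'
After 8 (l): row=5 col=5 char='o'
After 9 (w): row=5 col=9 char='l'
After 10 (l): row=5 col=10 char='e'
After 11 (k): row=4 col=10 char='_'
After 12 (^): row=4 col=0 char='s'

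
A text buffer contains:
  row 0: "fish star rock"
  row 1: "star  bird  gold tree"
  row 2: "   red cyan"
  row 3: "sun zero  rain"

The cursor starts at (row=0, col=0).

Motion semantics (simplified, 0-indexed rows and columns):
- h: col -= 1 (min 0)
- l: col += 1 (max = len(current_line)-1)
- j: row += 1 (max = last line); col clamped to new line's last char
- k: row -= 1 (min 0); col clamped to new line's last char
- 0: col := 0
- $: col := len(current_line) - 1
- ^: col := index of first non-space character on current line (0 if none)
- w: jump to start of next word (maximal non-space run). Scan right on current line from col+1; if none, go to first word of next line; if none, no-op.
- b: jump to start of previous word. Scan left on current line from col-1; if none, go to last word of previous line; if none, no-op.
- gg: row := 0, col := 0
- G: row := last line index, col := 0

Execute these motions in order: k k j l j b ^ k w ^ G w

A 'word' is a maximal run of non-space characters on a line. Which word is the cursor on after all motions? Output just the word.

Answer: zero

Derivation:
After 1 (k): row=0 col=0 char='f'
After 2 (k): row=0 col=0 char='f'
After 3 (j): row=1 col=0 char='s'
After 4 (l): row=1 col=1 char='t'
After 5 (j): row=2 col=1 char='_'
After 6 (b): row=1 col=17 char='t'
After 7 (^): row=1 col=0 char='s'
After 8 (k): row=0 col=0 char='f'
After 9 (w): row=0 col=5 char='s'
After 10 (^): row=0 col=0 char='f'
After 11 (G): row=3 col=0 char='s'
After 12 (w): row=3 col=4 char='z'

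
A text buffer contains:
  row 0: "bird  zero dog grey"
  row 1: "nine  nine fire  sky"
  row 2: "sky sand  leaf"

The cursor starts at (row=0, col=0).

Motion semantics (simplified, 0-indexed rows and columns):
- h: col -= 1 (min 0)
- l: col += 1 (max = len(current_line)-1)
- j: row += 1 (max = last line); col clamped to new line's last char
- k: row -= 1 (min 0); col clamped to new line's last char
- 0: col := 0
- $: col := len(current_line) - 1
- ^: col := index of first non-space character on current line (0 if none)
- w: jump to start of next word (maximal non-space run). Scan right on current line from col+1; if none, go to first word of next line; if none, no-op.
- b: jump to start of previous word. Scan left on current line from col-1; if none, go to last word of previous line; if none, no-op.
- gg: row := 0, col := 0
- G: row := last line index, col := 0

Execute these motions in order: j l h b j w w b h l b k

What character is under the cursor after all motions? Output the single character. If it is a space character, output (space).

Answer: d

Derivation:
After 1 (j): row=1 col=0 char='n'
After 2 (l): row=1 col=1 char='i'
After 3 (h): row=1 col=0 char='n'
After 4 (b): row=0 col=15 char='g'
After 5 (j): row=1 col=15 char='_'
After 6 (w): row=1 col=17 char='s'
After 7 (w): row=2 col=0 char='s'
After 8 (b): row=1 col=17 char='s'
After 9 (h): row=1 col=16 char='_'
After 10 (l): row=1 col=17 char='s'
After 11 (b): row=1 col=11 char='f'
After 12 (k): row=0 col=11 char='d'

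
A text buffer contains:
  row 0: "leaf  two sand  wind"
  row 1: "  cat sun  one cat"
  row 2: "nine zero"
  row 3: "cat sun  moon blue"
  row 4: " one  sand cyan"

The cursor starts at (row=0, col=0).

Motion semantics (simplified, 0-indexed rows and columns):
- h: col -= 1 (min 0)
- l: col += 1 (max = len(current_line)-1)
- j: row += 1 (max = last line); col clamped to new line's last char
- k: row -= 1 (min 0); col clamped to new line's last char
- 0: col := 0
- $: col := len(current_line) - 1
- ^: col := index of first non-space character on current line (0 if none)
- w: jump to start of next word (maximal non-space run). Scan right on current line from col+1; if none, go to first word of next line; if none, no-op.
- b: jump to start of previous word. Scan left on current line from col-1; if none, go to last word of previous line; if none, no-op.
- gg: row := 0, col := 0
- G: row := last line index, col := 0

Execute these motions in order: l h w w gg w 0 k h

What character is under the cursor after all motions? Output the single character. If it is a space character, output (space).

After 1 (l): row=0 col=1 char='e'
After 2 (h): row=0 col=0 char='l'
After 3 (w): row=0 col=6 char='t'
After 4 (w): row=0 col=10 char='s'
After 5 (gg): row=0 col=0 char='l'
After 6 (w): row=0 col=6 char='t'
After 7 (0): row=0 col=0 char='l'
After 8 (k): row=0 col=0 char='l'
After 9 (h): row=0 col=0 char='l'

Answer: l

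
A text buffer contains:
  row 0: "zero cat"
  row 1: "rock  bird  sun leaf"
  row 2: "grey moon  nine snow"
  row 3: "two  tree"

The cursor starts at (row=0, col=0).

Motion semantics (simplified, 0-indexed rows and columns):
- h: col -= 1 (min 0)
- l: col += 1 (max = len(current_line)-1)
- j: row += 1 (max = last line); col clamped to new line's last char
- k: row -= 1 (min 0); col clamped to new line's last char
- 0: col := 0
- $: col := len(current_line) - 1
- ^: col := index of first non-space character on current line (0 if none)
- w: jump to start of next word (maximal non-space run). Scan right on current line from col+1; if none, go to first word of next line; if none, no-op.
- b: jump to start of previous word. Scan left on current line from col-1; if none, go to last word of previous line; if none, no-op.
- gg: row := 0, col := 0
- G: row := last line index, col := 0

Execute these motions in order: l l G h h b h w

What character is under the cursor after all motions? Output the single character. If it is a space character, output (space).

Answer: s

Derivation:
After 1 (l): row=0 col=1 char='e'
After 2 (l): row=0 col=2 char='r'
After 3 (G): row=3 col=0 char='t'
After 4 (h): row=3 col=0 char='t'
After 5 (h): row=3 col=0 char='t'
After 6 (b): row=2 col=16 char='s'
After 7 (h): row=2 col=15 char='_'
After 8 (w): row=2 col=16 char='s'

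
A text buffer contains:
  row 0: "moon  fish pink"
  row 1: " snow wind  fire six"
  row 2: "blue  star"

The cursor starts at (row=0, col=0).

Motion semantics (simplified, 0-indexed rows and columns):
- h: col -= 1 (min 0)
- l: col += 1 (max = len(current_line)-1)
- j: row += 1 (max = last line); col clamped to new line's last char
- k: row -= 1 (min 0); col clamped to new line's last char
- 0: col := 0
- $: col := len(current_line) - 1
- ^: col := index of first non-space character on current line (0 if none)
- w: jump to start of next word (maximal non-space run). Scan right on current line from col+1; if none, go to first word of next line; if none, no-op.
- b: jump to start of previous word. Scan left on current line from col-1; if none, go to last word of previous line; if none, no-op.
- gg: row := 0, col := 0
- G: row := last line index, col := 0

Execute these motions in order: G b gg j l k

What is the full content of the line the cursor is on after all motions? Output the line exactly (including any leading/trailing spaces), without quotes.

Answer: moon  fish pink

Derivation:
After 1 (G): row=2 col=0 char='b'
After 2 (b): row=1 col=17 char='s'
After 3 (gg): row=0 col=0 char='m'
After 4 (j): row=1 col=0 char='_'
After 5 (l): row=1 col=1 char='s'
After 6 (k): row=0 col=1 char='o'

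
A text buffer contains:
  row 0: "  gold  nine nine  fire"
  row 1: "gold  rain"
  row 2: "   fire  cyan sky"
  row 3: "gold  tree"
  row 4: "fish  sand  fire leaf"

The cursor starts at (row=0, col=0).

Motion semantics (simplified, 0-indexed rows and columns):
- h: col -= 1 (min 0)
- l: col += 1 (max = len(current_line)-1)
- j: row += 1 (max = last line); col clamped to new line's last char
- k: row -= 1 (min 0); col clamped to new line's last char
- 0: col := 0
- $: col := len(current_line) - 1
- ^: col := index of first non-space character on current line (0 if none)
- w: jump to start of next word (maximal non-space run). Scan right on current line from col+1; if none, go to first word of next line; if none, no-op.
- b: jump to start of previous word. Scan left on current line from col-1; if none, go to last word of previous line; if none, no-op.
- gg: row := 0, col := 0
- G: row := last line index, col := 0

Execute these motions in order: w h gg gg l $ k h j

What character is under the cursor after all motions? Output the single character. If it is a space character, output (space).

Answer: n

Derivation:
After 1 (w): row=0 col=2 char='g'
After 2 (h): row=0 col=1 char='_'
After 3 (gg): row=0 col=0 char='_'
After 4 (gg): row=0 col=0 char='_'
After 5 (l): row=0 col=1 char='_'
After 6 ($): row=0 col=22 char='e'
After 7 (k): row=0 col=22 char='e'
After 8 (h): row=0 col=21 char='r'
After 9 (j): row=1 col=9 char='n'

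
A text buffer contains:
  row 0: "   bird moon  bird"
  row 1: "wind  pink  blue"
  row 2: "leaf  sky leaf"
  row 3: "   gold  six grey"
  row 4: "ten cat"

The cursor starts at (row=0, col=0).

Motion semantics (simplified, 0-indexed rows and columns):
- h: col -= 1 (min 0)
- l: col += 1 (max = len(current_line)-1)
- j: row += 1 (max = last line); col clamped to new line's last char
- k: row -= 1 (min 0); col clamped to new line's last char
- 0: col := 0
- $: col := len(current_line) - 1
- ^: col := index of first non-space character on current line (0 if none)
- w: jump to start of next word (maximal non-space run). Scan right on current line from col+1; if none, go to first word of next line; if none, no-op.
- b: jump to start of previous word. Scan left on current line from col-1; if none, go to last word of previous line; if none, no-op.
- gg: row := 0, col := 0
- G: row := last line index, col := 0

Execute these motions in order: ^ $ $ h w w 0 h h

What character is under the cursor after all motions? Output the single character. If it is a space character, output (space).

Answer: w

Derivation:
After 1 (^): row=0 col=3 char='b'
After 2 ($): row=0 col=17 char='d'
After 3 ($): row=0 col=17 char='d'
After 4 (h): row=0 col=16 char='r'
After 5 (w): row=1 col=0 char='w'
After 6 (w): row=1 col=6 char='p'
After 7 (0): row=1 col=0 char='w'
After 8 (h): row=1 col=0 char='w'
After 9 (h): row=1 col=0 char='w'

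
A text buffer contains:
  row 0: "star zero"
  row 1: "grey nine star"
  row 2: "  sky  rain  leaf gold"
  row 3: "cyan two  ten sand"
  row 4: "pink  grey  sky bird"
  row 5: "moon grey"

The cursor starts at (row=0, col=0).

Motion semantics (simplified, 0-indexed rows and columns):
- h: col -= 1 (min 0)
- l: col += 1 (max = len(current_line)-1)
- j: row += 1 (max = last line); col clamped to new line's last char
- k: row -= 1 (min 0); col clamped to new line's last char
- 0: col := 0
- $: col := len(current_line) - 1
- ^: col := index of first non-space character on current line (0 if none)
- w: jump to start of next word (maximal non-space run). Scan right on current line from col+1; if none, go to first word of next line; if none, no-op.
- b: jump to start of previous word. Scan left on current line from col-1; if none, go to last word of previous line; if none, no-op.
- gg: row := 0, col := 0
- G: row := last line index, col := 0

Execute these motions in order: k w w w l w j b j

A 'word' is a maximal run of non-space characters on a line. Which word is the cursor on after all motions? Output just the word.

After 1 (k): row=0 col=0 char='s'
After 2 (w): row=0 col=5 char='z'
After 3 (w): row=1 col=0 char='g'
After 4 (w): row=1 col=5 char='n'
After 5 (l): row=1 col=6 char='i'
After 6 (w): row=1 col=10 char='s'
After 7 (j): row=2 col=10 char='n'
After 8 (b): row=2 col=7 char='r'
After 9 (j): row=3 col=7 char='o'

Answer: two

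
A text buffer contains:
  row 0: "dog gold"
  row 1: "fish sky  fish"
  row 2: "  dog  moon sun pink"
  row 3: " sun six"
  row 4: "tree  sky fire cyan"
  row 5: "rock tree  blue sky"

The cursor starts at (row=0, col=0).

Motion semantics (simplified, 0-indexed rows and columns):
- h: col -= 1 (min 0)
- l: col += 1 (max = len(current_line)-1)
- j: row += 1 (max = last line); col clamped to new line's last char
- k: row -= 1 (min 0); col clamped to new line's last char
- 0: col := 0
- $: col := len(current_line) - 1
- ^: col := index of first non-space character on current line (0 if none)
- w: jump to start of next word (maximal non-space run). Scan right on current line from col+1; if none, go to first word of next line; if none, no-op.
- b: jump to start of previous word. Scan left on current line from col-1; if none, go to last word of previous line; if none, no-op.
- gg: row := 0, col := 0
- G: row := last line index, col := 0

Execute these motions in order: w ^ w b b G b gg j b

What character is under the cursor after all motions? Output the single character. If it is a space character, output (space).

After 1 (w): row=0 col=4 char='g'
After 2 (^): row=0 col=0 char='d'
After 3 (w): row=0 col=4 char='g'
After 4 (b): row=0 col=0 char='d'
After 5 (b): row=0 col=0 char='d'
After 6 (G): row=5 col=0 char='r'
After 7 (b): row=4 col=15 char='c'
After 8 (gg): row=0 col=0 char='d'
After 9 (j): row=1 col=0 char='f'
After 10 (b): row=0 col=4 char='g'

Answer: g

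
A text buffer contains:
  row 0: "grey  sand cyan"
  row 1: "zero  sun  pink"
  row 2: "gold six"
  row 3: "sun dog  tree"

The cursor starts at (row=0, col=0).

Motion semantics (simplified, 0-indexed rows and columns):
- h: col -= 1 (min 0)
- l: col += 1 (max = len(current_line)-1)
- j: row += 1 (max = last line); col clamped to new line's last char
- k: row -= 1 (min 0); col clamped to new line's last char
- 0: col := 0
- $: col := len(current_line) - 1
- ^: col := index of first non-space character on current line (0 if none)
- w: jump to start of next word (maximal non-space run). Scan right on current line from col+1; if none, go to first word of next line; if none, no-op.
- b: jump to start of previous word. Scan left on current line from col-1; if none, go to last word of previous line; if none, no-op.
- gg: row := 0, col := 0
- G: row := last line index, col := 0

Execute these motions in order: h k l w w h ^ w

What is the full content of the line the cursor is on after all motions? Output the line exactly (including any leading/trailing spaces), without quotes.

Answer: grey  sand cyan

Derivation:
After 1 (h): row=0 col=0 char='g'
After 2 (k): row=0 col=0 char='g'
After 3 (l): row=0 col=1 char='r'
After 4 (w): row=0 col=6 char='s'
After 5 (w): row=0 col=11 char='c'
After 6 (h): row=0 col=10 char='_'
After 7 (^): row=0 col=0 char='g'
After 8 (w): row=0 col=6 char='s'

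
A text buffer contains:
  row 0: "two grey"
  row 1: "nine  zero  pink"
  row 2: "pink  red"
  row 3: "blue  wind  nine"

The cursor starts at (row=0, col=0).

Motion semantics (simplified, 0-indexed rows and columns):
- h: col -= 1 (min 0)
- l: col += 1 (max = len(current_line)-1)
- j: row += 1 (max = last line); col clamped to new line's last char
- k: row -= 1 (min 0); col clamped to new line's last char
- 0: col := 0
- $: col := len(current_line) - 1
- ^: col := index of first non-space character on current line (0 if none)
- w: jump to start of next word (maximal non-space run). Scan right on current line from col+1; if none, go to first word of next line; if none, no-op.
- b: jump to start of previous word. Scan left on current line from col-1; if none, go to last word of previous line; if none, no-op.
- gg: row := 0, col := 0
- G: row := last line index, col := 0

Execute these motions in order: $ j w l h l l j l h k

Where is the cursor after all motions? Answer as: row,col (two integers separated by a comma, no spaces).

Answer: 1,7

Derivation:
After 1 ($): row=0 col=7 char='y'
After 2 (j): row=1 col=7 char='e'
After 3 (w): row=1 col=12 char='p'
After 4 (l): row=1 col=13 char='i'
After 5 (h): row=1 col=12 char='p'
After 6 (l): row=1 col=13 char='i'
After 7 (l): row=1 col=14 char='n'
After 8 (j): row=2 col=8 char='d'
After 9 (l): row=2 col=8 char='d'
After 10 (h): row=2 col=7 char='e'
After 11 (k): row=1 col=7 char='e'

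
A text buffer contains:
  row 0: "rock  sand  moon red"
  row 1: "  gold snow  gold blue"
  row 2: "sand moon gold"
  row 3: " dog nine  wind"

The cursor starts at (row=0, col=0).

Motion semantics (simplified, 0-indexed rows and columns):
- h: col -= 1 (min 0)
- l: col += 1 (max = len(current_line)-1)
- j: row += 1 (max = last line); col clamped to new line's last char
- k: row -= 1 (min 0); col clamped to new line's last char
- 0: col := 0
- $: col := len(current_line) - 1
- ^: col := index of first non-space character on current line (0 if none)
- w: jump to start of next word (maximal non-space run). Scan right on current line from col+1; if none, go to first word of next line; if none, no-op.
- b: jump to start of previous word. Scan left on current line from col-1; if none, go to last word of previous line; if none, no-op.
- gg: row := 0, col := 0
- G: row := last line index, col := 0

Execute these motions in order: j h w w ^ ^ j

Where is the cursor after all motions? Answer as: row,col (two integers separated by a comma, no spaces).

After 1 (j): row=1 col=0 char='_'
After 2 (h): row=1 col=0 char='_'
After 3 (w): row=1 col=2 char='g'
After 4 (w): row=1 col=7 char='s'
After 5 (^): row=1 col=2 char='g'
After 6 (^): row=1 col=2 char='g'
After 7 (j): row=2 col=2 char='n'

Answer: 2,2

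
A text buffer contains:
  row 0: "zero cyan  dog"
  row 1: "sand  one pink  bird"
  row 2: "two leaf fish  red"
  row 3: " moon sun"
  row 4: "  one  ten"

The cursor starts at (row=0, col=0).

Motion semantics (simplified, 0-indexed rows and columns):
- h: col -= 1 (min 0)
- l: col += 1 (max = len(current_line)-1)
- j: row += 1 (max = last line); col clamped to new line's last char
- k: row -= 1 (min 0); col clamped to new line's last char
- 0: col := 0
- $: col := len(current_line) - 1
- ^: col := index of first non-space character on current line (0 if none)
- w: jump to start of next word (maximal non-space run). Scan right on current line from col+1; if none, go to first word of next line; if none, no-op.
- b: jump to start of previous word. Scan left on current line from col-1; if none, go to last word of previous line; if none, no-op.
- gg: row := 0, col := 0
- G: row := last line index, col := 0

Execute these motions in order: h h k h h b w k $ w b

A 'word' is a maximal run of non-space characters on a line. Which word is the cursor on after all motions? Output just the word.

After 1 (h): row=0 col=0 char='z'
After 2 (h): row=0 col=0 char='z'
After 3 (k): row=0 col=0 char='z'
After 4 (h): row=0 col=0 char='z'
After 5 (h): row=0 col=0 char='z'
After 6 (b): row=0 col=0 char='z'
After 7 (w): row=0 col=5 char='c'
After 8 (k): row=0 col=5 char='c'
After 9 ($): row=0 col=13 char='g'
After 10 (w): row=1 col=0 char='s'
After 11 (b): row=0 col=11 char='d'

Answer: dog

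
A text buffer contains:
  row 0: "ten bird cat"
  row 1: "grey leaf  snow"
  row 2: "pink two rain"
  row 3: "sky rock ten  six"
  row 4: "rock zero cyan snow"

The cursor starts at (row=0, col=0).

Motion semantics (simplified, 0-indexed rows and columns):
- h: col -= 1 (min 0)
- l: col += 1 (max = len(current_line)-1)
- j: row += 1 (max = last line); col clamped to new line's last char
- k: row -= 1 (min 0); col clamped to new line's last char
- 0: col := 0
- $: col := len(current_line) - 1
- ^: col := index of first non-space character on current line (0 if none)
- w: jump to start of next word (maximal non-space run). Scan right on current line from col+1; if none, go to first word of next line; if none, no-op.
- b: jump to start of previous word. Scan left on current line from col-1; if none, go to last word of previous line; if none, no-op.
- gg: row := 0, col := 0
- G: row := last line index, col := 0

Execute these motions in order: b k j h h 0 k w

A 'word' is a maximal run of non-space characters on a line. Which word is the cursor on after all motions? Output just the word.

Answer: bird

Derivation:
After 1 (b): row=0 col=0 char='t'
After 2 (k): row=0 col=0 char='t'
After 3 (j): row=1 col=0 char='g'
After 4 (h): row=1 col=0 char='g'
After 5 (h): row=1 col=0 char='g'
After 6 (0): row=1 col=0 char='g'
After 7 (k): row=0 col=0 char='t'
After 8 (w): row=0 col=4 char='b'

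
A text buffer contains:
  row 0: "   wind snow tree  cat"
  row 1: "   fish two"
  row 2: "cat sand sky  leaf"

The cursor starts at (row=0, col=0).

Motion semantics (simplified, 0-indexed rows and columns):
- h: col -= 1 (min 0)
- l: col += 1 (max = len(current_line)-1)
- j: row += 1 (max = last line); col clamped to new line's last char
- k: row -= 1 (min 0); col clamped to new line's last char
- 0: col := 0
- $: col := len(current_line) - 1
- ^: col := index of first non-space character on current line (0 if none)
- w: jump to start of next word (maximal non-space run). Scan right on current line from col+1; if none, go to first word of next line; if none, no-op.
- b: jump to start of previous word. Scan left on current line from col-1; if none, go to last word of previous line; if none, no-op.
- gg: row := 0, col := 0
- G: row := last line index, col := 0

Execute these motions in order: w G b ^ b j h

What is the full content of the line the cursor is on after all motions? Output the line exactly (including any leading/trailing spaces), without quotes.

After 1 (w): row=0 col=3 char='w'
After 2 (G): row=2 col=0 char='c'
After 3 (b): row=1 col=8 char='t'
After 4 (^): row=1 col=3 char='f'
After 5 (b): row=0 col=19 char='c'
After 6 (j): row=1 col=10 char='o'
After 7 (h): row=1 col=9 char='w'

Answer:    fish two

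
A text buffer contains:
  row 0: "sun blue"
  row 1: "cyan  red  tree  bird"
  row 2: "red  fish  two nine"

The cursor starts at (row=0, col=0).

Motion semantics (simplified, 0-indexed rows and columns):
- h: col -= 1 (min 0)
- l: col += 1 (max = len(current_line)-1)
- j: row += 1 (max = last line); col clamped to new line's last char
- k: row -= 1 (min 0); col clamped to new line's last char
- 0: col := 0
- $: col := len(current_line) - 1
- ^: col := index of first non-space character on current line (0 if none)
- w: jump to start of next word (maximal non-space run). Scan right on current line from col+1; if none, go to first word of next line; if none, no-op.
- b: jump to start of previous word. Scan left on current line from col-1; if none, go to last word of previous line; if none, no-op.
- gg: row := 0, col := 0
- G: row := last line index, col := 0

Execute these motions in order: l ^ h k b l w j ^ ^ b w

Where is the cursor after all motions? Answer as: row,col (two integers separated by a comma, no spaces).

After 1 (l): row=0 col=1 char='u'
After 2 (^): row=0 col=0 char='s'
After 3 (h): row=0 col=0 char='s'
After 4 (k): row=0 col=0 char='s'
After 5 (b): row=0 col=0 char='s'
After 6 (l): row=0 col=1 char='u'
After 7 (w): row=0 col=4 char='b'
After 8 (j): row=1 col=4 char='_'
After 9 (^): row=1 col=0 char='c'
After 10 (^): row=1 col=0 char='c'
After 11 (b): row=0 col=4 char='b'
After 12 (w): row=1 col=0 char='c'

Answer: 1,0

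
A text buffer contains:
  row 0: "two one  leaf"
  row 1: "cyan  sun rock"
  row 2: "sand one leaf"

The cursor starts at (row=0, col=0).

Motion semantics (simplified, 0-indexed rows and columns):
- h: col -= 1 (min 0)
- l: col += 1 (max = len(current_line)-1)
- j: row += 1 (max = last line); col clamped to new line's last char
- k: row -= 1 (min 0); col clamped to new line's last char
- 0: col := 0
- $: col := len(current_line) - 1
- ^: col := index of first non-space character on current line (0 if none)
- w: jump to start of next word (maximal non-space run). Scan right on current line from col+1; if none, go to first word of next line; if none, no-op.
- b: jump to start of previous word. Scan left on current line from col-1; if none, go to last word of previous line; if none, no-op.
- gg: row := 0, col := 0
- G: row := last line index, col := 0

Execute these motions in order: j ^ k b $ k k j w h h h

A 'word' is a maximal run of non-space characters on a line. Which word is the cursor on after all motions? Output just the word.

After 1 (j): row=1 col=0 char='c'
After 2 (^): row=1 col=0 char='c'
After 3 (k): row=0 col=0 char='t'
After 4 (b): row=0 col=0 char='t'
After 5 ($): row=0 col=12 char='f'
After 6 (k): row=0 col=12 char='f'
After 7 (k): row=0 col=12 char='f'
After 8 (j): row=1 col=12 char='c'
After 9 (w): row=2 col=0 char='s'
After 10 (h): row=2 col=0 char='s'
After 11 (h): row=2 col=0 char='s'
After 12 (h): row=2 col=0 char='s'

Answer: sand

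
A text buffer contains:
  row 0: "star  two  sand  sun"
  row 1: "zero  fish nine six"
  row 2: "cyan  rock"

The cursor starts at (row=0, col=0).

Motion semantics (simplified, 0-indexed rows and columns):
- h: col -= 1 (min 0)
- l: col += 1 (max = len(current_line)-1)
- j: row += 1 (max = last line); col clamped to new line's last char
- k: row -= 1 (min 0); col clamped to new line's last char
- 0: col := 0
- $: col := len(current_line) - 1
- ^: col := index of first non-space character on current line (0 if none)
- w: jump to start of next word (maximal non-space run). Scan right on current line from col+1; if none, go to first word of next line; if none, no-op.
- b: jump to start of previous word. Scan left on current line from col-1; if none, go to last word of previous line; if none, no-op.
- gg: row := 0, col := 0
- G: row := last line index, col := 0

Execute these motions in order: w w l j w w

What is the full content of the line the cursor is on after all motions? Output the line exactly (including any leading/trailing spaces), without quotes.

After 1 (w): row=0 col=6 char='t'
After 2 (w): row=0 col=11 char='s'
After 3 (l): row=0 col=12 char='a'
After 4 (j): row=1 col=12 char='i'
After 5 (w): row=1 col=16 char='s'
After 6 (w): row=2 col=0 char='c'

Answer: cyan  rock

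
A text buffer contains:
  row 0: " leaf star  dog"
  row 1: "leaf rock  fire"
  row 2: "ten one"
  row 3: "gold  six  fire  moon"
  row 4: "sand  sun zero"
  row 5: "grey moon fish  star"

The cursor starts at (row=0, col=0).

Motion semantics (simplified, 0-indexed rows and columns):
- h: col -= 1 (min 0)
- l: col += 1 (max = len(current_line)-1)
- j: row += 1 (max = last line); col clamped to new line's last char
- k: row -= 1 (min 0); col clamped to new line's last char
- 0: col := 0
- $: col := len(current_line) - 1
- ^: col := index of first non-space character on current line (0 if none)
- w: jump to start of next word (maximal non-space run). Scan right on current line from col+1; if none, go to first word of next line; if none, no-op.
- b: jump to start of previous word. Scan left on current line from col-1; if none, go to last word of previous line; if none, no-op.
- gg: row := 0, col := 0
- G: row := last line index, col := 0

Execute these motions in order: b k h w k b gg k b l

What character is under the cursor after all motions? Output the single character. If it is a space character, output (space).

Answer: l

Derivation:
After 1 (b): row=0 col=0 char='_'
After 2 (k): row=0 col=0 char='_'
After 3 (h): row=0 col=0 char='_'
After 4 (w): row=0 col=1 char='l'
After 5 (k): row=0 col=1 char='l'
After 6 (b): row=0 col=1 char='l'
After 7 (gg): row=0 col=0 char='_'
After 8 (k): row=0 col=0 char='_'
After 9 (b): row=0 col=0 char='_'
After 10 (l): row=0 col=1 char='l'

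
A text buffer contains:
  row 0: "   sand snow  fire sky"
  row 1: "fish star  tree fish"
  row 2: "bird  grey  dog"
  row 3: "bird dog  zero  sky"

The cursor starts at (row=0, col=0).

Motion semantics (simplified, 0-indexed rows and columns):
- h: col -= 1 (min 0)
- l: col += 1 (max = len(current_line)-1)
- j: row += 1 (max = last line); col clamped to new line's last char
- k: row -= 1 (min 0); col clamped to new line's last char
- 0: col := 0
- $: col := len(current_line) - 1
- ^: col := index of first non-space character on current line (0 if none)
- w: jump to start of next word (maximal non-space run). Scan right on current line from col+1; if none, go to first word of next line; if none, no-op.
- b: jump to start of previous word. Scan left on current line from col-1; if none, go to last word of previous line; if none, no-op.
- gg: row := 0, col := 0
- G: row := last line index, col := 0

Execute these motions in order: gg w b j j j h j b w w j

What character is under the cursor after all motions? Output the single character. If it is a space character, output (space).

After 1 (gg): row=0 col=0 char='_'
After 2 (w): row=0 col=3 char='s'
After 3 (b): row=0 col=3 char='s'
After 4 (j): row=1 col=3 char='h'
After 5 (j): row=2 col=3 char='d'
After 6 (j): row=3 col=3 char='d'
After 7 (h): row=3 col=2 char='r'
After 8 (j): row=3 col=2 char='r'
After 9 (b): row=3 col=0 char='b'
After 10 (w): row=3 col=5 char='d'
After 11 (w): row=3 col=10 char='z'
After 12 (j): row=3 col=10 char='z'

Answer: z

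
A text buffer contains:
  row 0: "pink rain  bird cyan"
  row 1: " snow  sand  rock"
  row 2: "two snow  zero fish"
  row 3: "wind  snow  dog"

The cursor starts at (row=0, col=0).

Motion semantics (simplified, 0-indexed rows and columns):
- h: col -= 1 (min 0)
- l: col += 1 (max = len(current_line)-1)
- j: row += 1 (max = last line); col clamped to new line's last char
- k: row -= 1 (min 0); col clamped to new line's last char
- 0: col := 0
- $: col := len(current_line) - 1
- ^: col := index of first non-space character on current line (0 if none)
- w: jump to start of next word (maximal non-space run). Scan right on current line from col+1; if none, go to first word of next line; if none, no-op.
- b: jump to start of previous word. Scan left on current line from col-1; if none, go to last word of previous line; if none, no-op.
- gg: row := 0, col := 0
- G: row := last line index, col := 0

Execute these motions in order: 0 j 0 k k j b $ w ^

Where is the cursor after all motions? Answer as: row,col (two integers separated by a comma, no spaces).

Answer: 1,1

Derivation:
After 1 (0): row=0 col=0 char='p'
After 2 (j): row=1 col=0 char='_'
After 3 (0): row=1 col=0 char='_'
After 4 (k): row=0 col=0 char='p'
After 5 (k): row=0 col=0 char='p'
After 6 (j): row=1 col=0 char='_'
After 7 (b): row=0 col=16 char='c'
After 8 ($): row=0 col=19 char='n'
After 9 (w): row=1 col=1 char='s'
After 10 (^): row=1 col=1 char='s'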